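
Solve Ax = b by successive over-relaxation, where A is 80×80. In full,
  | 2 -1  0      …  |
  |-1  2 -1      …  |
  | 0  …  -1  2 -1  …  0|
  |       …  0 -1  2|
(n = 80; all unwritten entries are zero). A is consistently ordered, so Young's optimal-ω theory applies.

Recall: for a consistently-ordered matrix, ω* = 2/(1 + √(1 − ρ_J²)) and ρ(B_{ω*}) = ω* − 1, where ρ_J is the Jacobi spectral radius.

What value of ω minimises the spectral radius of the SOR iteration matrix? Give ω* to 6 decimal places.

ω* = 1.925344

ρ_J = max_k |cos(kπ/81)| = cos(π/81) = 0.999248
root = sin(π/81) = 0.0387754  (since 1−cos² = sin²).
So ω* = 2/1.0387754 = 1.925344 (Young).
ρ_SOR = ω* − 1 = 1.925344 − 1 = 0.925344.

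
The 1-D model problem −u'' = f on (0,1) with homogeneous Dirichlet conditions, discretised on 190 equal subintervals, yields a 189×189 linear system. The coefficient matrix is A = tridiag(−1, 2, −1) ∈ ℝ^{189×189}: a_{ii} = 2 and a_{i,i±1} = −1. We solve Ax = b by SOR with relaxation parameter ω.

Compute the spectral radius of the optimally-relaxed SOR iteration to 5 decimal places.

½·tridiag(1,0,1) at n=189: λ_k = cos(kπ/190); max |λ| at k=1 ⇒ ρ_J = cos(π/190) ≈ 0.99986.
√(1−ρ_J²) simplifies to sin(π/190) = 0.016534.
ω* = 2/(1+0.016534) = 1.96747
At ω = 1.96747 every |λ(B_ω)| = ω−1, so ρ_SOR = 0.96747.

ρ_SOR = 0.96747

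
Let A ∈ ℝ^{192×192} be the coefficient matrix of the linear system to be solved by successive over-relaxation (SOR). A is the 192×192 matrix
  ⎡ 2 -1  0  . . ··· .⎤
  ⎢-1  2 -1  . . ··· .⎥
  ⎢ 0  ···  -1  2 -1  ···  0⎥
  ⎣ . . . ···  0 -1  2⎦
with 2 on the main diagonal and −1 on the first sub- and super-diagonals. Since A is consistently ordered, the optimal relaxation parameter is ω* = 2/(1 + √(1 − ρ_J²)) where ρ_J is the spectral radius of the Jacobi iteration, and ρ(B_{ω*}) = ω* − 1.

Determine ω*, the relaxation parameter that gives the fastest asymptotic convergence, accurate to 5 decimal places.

With n=192, ρ(Jacobi) = cos(π/193) = 0.99987.
√(1 − cos²(π/193)) = sin(π/193) ≈ 0.016277.
ω* = 2/(1+0.016277) = 1.96797
At ω = 1.96797 every |λ(B_ω)| = ω−1, so ρ_SOR = 0.96797.

ω* = 1.96797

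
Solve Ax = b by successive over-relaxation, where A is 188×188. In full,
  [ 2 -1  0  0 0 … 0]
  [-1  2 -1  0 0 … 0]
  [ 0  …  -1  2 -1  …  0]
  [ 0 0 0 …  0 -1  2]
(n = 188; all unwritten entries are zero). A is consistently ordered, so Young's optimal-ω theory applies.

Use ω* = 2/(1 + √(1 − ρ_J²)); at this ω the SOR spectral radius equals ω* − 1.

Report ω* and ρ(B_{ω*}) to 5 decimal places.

B_J for the 188×188 system has eigenvalues cos(kπ/189); ρ_J = cos(π/189) = 0.99986.
√(1 − cos²(π/189)) = sin(π/189) ≈ 0.016621.
ω* = 2/(1+0.016621) = 1.96730
ρ_SOR = ω* − 1 ≈ 0.96730.

ω* = 1.96730, ρ_SOR = 0.96730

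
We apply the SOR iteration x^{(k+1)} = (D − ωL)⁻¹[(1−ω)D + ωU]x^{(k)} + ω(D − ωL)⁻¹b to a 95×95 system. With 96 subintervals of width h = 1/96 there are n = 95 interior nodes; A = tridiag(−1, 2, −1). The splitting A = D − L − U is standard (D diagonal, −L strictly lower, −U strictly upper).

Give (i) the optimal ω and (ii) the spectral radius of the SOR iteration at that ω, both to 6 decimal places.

spectrum of D⁻¹(L+U) = {cos(kπ/96) : 1≤k≤95}; ρ_J = cos(π/96) = 0.999465.
√(1−ρ_J²) = |sin(π/96)| = 0.0327191
ω* = 2 / (1 + 0.0327191) = 2 / 1.0327191 ≈ 1.936635.
ρ(B_{ω*}) = ω*−1 = 0.936635

ω* = 1.936635, ρ_SOR = 0.936635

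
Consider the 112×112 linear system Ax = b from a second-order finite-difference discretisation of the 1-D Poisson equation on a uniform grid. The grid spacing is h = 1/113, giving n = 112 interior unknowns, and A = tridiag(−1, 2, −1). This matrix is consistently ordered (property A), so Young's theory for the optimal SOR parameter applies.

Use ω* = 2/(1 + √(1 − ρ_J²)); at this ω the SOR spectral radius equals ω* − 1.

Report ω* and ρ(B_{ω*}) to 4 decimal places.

With n=112, ρ(Jacobi) = cos(π/113) = 0.9996.
1 − cos²(π/113) = sin²(π/113) ⇒ √(1−ρ_J²) = sin(π/113) = 0.02780.
Then 2/(1+√(1−ρ_J²)) = 2/(1+0.02780); ω* = 2/1.02780 = 1.9459.
and ρ(B_{ω*}) = 1.9459 − 1 = 0.9459.

ω* = 1.9459, ρ_SOR = 0.9459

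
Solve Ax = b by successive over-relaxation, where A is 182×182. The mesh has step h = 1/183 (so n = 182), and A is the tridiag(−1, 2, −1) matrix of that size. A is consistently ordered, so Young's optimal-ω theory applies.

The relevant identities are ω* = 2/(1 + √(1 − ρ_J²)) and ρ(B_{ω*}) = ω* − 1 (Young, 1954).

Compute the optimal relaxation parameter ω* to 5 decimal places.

ω* = 1.96625

ρ_J = max_k |cos(kπ/183)| = cos(π/183) = 0.99985
√(1−ρ_J²) simplifies to sin(π/183) = 0.017166.
Then 2/(1+√(1−ρ_J²)) = 2/(1+0.017166); ω* = 2/1.017166 = 1.96625.
At ω = 1.96625 every |λ(B_ω)| = ω−1, so ρ_SOR = 0.96625.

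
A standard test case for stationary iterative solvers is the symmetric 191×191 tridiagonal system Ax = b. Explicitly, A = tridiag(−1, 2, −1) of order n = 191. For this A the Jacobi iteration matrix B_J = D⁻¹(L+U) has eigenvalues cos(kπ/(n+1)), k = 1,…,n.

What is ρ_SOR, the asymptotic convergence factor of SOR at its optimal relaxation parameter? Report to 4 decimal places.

n=191: λ(B_J) = 1 − λ(A)/2 = cos(kπ/192); k=1 gives ρ_J = 0.9999.
1 − cos²(π/192) = sin²(π/192) ⇒ √(1−ρ_J²) = sin(π/192) = 0.01636.
[ω*] 2 ÷ (1 + 0.01636) = 2 ÷ 1.01636 = 1.9678.
ρ_SOR = ω* − 1 = 1.9678 − 1 = 0.9678.

ρ_SOR = 0.9678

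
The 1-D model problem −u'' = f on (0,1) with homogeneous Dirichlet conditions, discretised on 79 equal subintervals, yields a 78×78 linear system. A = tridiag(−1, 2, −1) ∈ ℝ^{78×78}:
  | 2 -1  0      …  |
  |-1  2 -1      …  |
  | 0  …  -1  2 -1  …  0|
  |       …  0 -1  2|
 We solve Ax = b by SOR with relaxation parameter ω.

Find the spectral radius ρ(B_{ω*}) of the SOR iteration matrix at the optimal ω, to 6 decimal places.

ρ_SOR = 0.923527

n=78: λ(B_J) = 1 − λ(A)/2 = cos(kπ/79); k=1 gives ρ_J = 0.999209.
√(1−ρ_J²) simplifies to sin(π/79) = 0.0397565.
Young: ω* = 2/(1+√(1−ρ_J²)) = 2/(1+0.0397565) = 2/1.0397565 = 1.923527.
ρ(B_{ω*}) = ω*−1 = 0.923527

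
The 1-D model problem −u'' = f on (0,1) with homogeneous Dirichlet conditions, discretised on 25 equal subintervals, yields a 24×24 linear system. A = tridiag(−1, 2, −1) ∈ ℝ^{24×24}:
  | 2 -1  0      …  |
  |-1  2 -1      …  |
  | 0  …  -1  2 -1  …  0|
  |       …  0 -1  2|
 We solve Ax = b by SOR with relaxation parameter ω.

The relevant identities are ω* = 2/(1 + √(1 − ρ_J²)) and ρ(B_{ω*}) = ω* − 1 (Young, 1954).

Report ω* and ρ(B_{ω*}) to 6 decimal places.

ω* = 1.777251, ρ_SOR = 0.777251

½·tridiag(1,0,1) at n=24: λ_k = cos(kπ/25); max |λ| at k=1 ⇒ ρ_J = cos(π/25) ≈ 0.992115.
root = sin(π/25) = 0.1253332  (since 1−cos² = sin²).
ω* = 2 / (1 + 0.1253332) = 2 / 1.1253332 ≈ 1.777251.
At ω = 1.777251 every |λ(B_ω)| = ω−1, so ρ_SOR = 0.777251.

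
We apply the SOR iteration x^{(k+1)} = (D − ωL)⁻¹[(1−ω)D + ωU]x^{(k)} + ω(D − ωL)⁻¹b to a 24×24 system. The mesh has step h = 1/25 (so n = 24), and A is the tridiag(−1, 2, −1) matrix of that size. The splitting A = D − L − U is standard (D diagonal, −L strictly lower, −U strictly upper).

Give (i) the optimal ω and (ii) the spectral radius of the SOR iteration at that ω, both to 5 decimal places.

ω* = 1.77725, ρ_SOR = 0.77725

n=24: λ(B_J) = 1 − λ(A)/2 = cos(kπ/25); k=1 gives ρ_J = 0.99211.
1 − cos²(π/25) = sin²(π/25) ⇒ √(1−ρ_J²) = sin(π/25) = 0.125333.
ω* = 2/(1+0.125333) = 1.77725
[ρ_SOR] ω* − 1 = 0.77725.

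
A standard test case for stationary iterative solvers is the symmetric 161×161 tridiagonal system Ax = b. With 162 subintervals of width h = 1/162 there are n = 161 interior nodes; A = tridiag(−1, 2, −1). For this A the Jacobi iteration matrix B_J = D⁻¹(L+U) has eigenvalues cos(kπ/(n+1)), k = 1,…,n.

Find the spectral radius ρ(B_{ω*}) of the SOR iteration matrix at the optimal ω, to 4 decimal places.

spectrum of D⁻¹(L+U) = {cos(kπ/162) : 1≤k≤161}; ρ_J = cos(π/162) = 0.9998.
√(1−ρ_J²) simplifies to sin(π/162) = 0.01939.
ω* = 2/(1+0.01939) = 1.9620
[ρ_SOR] ω* − 1 = 0.9620.

ρ_SOR = 0.9620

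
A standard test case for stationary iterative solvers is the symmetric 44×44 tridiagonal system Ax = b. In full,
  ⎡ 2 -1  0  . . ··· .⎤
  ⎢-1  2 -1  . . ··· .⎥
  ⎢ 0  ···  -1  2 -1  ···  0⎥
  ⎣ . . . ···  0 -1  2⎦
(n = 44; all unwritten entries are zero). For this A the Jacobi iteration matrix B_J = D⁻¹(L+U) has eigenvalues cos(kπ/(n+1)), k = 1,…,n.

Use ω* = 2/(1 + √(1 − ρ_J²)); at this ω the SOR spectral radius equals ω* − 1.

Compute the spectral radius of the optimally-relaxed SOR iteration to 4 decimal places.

ρ_SOR = 0.8696

[ρ_J] n=44: ρ(B_J) = cos(π/(n+1)) = cos(π/45) = 0.9976.
√(1−ρ_J²) simplifies to sin(π/45) = 0.06976.
Then 2/(1+√(1−ρ_J²)) = 2/(1+0.06976); ω* = 2/1.06976 = 1.8696.
At ω = 1.8696 every |λ(B_ω)| = ω−1, so ρ_SOR = 0.8696.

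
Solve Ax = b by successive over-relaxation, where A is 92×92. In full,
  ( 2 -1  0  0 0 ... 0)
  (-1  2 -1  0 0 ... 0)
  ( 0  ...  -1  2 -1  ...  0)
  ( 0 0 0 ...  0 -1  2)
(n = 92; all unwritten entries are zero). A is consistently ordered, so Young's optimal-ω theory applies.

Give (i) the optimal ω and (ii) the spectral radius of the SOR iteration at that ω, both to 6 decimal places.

ρ_J = max_k |cos(kπ/93)| = cos(π/93) = 0.999429
√(1−ρ_J²) simplifies to sin(π/93) = 0.0337741.
Then 2/(1+√(1−ρ_J²)) = 2/(1+0.0337741); ω* = 2/1.0337741 = 1.934659.
ρ(B_{ω*}) = ω*−1 = 0.934659

ω* = 1.934659, ρ_SOR = 0.934659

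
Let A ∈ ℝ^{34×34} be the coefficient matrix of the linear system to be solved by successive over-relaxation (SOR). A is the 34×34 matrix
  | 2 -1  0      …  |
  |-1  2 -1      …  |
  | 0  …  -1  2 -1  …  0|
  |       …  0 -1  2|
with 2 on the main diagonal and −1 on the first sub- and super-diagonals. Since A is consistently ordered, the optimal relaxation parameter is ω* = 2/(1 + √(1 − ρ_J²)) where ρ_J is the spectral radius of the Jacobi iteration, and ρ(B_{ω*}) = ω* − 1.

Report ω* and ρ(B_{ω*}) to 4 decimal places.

spectrum of D⁻¹(L+U) = {cos(kπ/35) : 1≤k≤34}; ρ_J = cos(π/35) = 0.9960.
root = sin(π/35) = 0.08964  (since 1−cos² = sin²).
So ω* = 2/1.08964 = 1.8355 (Young).
ρ_SOR = ω* − 1 ≈ 0.8355.

ω* = 1.8355, ρ_SOR = 0.8355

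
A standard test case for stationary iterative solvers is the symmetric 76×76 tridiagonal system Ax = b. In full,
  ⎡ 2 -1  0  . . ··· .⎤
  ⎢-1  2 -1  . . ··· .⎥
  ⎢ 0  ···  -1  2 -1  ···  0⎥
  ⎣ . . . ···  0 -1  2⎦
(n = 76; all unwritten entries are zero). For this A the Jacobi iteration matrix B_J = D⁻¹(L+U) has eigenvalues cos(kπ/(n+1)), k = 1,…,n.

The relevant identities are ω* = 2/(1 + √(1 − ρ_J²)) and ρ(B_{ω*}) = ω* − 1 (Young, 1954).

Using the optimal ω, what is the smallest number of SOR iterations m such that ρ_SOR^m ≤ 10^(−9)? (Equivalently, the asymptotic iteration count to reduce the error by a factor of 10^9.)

spectrum of D⁻¹(L+U) = {cos(kπ/77) : 1≤k≤76}; ρ_J = cos(π/77) = 0.9991678.
√(1−ρ_J²) simplifies to sin(π/77) = 0.0407886.
Then 2/(1+√(1−ρ_J²)) = 2/(1+0.0407886); ω* = 2/1.0407886 = 1.9216198.
At ω = 1.9216198 every |λ(B_ω)| = ω−1, so ρ_SOR = 0.9216198.
9·ln10 = 20.7233; −ln(0.9216198) = 0.0816225; m = ⌈20.7233/0.0816225⌉ = ⌈253.892⌉ = 254.

m = 254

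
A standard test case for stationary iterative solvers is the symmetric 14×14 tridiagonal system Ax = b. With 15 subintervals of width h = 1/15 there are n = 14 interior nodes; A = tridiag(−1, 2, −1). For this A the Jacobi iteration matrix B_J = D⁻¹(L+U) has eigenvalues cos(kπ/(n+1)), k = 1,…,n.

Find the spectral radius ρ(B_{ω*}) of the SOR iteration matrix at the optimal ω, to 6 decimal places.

½·tridiag(1,0,1) at n=14: λ_k = cos(kπ/15); max |λ| at k=1 ⇒ ρ_J = cos(π/15) ≈ 0.978148.
1 − cos²(π/15) = sin²(π/15) ⇒ √(1−ρ_J²) = sin(π/15) = 0.2079117.
ω* = 2 / (1 + 0.2079117) = 2 / 1.2079117 ≈ 1.655750.
ρ(B_{ω*}) = ω*−1 = 0.655750

ρ_SOR = 0.655750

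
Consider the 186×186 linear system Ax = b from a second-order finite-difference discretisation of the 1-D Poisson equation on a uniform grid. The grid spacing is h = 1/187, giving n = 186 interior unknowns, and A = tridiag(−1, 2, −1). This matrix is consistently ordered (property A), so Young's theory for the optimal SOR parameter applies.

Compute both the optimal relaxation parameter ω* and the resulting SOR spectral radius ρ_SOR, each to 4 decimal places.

ρ_J = max_k |cos(kπ/187)| = cos(π/187) = 0.9999
1 − cos²(π/187) = sin²(π/187) ⇒ √(1−ρ_J²) = sin(π/187) = 0.01680.
Young: ω* = 2/(1+√(1−ρ_J²)) = 2/(1+0.01680) = 2/1.01680 = 1.9670.
ρ(B_{ω*}) = ω*−1 = 0.9670

ω* = 1.9670, ρ_SOR = 0.9670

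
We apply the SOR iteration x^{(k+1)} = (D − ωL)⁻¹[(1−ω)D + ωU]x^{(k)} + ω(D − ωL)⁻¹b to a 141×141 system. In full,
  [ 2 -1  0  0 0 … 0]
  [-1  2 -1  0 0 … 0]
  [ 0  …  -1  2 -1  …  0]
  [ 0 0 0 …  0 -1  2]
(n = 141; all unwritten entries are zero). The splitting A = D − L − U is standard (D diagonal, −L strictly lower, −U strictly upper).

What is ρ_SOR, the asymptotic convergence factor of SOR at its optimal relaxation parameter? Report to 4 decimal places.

ρ_SOR = 0.9567

ρ_J = max_k |cos(kπ/142)| = cos(π/142) = 0.9998
√(1 − cos²(π/142)) = sin(π/142) ≈ 0.02212.
Young: ω* = 2/(1+√(1−ρ_J²)) = 2/(1+0.02212) = 2/1.02212 = 1.9567.
ρ_SOR = ω* − 1 = 1.9567 − 1 = 0.9567.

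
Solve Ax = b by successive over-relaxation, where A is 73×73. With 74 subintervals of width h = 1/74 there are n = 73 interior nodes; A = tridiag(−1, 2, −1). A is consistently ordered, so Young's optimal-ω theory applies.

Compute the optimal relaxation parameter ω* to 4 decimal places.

spectrum of D⁻¹(L+U) = {cos(kπ/74) : 1≤k≤73}; ρ_J = cos(π/74) = 0.9991.
root = sin(π/74) = 0.04244  (since 1−cos² = sin²).
ω* = 2/(1+0.04244) = 1.9186
ρ_SOR = ω* − 1 ≈ 0.9186.

ω* = 1.9186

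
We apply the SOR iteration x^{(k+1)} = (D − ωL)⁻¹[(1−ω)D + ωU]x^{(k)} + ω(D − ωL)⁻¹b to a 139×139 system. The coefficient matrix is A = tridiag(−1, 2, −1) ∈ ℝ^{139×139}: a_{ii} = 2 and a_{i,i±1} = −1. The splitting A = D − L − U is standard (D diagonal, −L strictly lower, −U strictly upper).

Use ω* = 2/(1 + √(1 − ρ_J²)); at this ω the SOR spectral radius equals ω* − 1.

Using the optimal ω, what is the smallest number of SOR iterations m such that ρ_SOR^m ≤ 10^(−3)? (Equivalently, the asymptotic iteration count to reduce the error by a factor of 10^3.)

spectrum of D⁻¹(L+U) = {cos(kπ/140) : 1≤k≤139}; ρ_J = cos(π/140) = 0.9997482.
√(1−ρ_J²) = |sin(π/140)| = 0.0224381
ω* = 2/(1 + 0.0224381) = 2/1.0224381 = 1.9561086.
ρ_SOR = ω* − 1 = 1.9561086 − 1 = 0.9561086.
m ≥ 3·ln10 / (−ln 0.9561086) = 153.903; smallest integer m = 154.

m = 154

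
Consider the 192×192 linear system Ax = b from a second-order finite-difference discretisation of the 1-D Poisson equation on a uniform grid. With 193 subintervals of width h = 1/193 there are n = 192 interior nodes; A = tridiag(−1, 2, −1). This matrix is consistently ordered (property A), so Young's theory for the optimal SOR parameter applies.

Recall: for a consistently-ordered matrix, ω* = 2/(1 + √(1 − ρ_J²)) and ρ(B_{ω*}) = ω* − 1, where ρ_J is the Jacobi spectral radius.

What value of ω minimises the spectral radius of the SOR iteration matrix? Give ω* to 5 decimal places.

B_J for the 192×192 system has eigenvalues cos(kπ/193); ρ_J = cos(π/193) = 0.99987.
root = sin(π/193) = 0.016277  (since 1−cos² = sin²).
ω* = 2 / (1 + 0.016277) = 2 / 1.016277 ≈ 1.96797.
[ρ_SOR] ω* − 1 = 0.96797.

ω* = 1.96797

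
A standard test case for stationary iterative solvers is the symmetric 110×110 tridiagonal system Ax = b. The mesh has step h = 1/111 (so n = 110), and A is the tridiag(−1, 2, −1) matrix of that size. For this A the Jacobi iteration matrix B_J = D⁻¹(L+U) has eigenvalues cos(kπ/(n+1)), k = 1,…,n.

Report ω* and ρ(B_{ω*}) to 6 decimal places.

[ρ_J] n=110: ρ(B_J) = cos(π/(n+1)) = cos(π/111) = 0.999600.
√(1−ρ_J²) simplifies to sin(π/111) = 0.0282989.
Then 2/(1+√(1−ρ_J²)) = 2/(1+0.0282989); ω* = 2/1.0282989 = 1.944960.
ρ_SOR = ω* − 1 = 1.944960 − 1 = 0.944960.

ω* = 1.944960, ρ_SOR = 0.944960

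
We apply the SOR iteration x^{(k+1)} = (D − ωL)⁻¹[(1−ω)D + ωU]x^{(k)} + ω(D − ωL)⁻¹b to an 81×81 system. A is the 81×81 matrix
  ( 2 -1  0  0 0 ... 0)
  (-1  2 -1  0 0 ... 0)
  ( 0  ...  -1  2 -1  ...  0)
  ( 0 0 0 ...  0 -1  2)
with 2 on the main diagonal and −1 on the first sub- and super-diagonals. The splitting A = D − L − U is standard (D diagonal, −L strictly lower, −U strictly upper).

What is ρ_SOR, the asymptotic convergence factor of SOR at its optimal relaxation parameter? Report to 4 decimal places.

ρ_SOR = 0.9262

n=81: λ(B_J) = 1 − λ(A)/2 = cos(kπ/82); k=1 gives ρ_J = 0.9993.
1 − cos²(π/82) = sin²(π/82) ⇒ √(1−ρ_J²) = sin(π/82) = 0.03830.
ω* = 2 / (1 + 0.03830) = 2 / 1.03830 ≈ 1.9262.
[ρ_SOR] ω* − 1 = 0.9262.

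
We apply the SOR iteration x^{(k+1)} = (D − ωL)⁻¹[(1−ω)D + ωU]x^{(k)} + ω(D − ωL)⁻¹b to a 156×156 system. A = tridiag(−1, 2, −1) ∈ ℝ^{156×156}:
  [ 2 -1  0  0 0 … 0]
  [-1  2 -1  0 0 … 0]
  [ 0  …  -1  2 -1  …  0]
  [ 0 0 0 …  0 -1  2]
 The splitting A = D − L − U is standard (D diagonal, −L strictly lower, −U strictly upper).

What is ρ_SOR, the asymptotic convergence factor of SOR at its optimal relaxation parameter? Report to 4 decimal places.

B_J for the 156×156 system has eigenvalues cos(kπ/157); ρ_J = cos(π/157) = 0.9998.
√(1 − cos²(π/157)) = sin(π/157) ≈ 0.02001.
[ω*] 2 ÷ (1 + 0.02001) = 2 ÷ 1.02001 = 1.9608.
ρ(B_{ω*}) = ω*−1 = 0.9608

ρ_SOR = 0.9608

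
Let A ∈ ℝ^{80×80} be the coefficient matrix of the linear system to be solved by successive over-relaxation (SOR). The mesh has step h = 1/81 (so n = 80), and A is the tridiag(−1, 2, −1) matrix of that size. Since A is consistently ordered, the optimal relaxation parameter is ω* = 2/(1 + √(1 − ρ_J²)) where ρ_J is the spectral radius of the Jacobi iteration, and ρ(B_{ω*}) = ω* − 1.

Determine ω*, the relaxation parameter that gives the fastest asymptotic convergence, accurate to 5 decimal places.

With n=80, ρ(Jacobi) = cos(π/81) = 0.99925.
√(1 − cos²(π/81)) = sin(π/81) ≈ 0.038775.
Young: ω* = 2/(1+√(1−ρ_J²)) = 2/(1+0.038775) = 2/1.038775 = 1.92534.
[ρ_SOR] ω* − 1 = 0.92534.

ω* = 1.92534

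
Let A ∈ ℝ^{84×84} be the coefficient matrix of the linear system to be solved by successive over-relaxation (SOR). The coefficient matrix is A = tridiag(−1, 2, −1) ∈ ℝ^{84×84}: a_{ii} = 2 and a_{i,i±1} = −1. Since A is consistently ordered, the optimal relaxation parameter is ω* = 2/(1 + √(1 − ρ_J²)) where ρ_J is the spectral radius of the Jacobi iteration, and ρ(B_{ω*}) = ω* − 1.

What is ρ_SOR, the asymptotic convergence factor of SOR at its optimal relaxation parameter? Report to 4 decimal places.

ρ_SOR = 0.9287

½·tridiag(1,0,1) at n=84: λ_k = cos(kπ/85); max |λ| at k=1 ⇒ ρ_J = cos(π/85) ≈ 0.9993.
√(1−ρ_J²) = |sin(π/85)| = 0.03695
So ω* = 2/1.03695 = 1.9287 (Young).
Hence ρ(B_{ω*}) = 1.9287 − 1 = 0.9287.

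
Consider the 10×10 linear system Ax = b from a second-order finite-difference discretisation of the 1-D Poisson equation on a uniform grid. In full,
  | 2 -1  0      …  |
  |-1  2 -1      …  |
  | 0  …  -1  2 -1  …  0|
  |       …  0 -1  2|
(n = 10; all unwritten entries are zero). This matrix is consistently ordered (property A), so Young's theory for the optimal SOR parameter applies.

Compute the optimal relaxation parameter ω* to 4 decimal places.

ω* = 1.5604

[ρ_J] n=10: ρ(B_J) = cos(π/(n+1)) = cos(π/11) = 0.9595.
√(1−ρ_J²) simplifies to sin(π/11) = 0.28173.
ω* = 2 / (1 + 0.28173) = 2 / 1.28173 ≈ 1.5604.
ρ_SOR = ω* − 1 = 1.5604 − 1 = 0.5604.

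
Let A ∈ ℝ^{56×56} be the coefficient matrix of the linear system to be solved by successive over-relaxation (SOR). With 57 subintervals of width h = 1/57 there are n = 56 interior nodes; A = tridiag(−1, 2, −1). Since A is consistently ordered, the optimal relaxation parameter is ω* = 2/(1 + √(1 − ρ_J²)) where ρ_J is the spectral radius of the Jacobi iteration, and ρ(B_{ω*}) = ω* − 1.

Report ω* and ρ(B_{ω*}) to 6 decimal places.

ω* = 1.895577, ρ_SOR = 0.895577

½·tridiag(1,0,1) at n=56: λ_k = cos(kπ/57); max |λ| at k=1 ⇒ ρ_J = cos(π/57) ≈ 0.998482.
1 − cos²(π/57) = sin²(π/57) ⇒ √(1−ρ_J²) = sin(π/57) = 0.0550878.
ω* = 2/(1 + 0.0550878) = 2/1.0550878 = 1.895577.
At ω = 1.895577 every |λ(B_ω)| = ω−1, so ρ_SOR = 0.895577.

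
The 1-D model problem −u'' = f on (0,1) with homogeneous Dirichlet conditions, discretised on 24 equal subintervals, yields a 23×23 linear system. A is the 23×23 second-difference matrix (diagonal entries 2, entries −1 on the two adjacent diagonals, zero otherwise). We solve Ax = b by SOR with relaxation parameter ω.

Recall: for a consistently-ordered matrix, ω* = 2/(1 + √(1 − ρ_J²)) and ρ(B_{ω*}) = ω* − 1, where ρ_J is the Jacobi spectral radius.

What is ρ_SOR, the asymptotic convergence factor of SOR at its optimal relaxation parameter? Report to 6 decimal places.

spectrum of D⁻¹(L+U) = {cos(kπ/24) : 1≤k≤23}; ρ_J = cos(π/24) = 0.991445.
√(1−ρ_J²) simplifies to sin(π/24) = 0.1305262.
Then 2/(1+√(1−ρ_J²)) = 2/(1+0.1305262); ω* = 2/1.1305262 = 1.769088.
and ρ(B_{ω*}) = 1.769088 − 1 = 0.769088.

ρ_SOR = 0.769088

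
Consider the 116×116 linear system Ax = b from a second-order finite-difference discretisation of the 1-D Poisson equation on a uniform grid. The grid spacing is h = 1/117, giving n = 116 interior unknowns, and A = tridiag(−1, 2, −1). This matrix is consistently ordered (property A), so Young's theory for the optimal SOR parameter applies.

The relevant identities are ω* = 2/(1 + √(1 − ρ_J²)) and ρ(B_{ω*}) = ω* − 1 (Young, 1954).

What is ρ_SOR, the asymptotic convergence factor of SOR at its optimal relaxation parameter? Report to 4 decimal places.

ρ_SOR = 0.9477

½·tridiag(1,0,1) at n=116: λ_k = cos(kπ/117); max |λ| at k=1 ⇒ ρ_J = cos(π/117) ≈ 0.9996.
1 − cos²(π/117) = sin²(π/117) ⇒ √(1−ρ_J²) = sin(π/117) = 0.02685.
Young: ω* = 2/(1+√(1−ρ_J²)) = 2/(1+0.02685) = 2/1.02685 = 1.9477.
ρ_SOR = ω* − 1 ≈ 0.9477.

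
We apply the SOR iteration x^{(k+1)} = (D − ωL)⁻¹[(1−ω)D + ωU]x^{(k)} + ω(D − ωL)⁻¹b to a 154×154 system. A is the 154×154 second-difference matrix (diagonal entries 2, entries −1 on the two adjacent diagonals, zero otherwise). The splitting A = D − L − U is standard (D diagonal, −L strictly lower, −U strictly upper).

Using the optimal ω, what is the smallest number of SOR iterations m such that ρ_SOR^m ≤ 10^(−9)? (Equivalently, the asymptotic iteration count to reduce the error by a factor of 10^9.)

m = 512

n=154: λ(B_J) = 1 − λ(A)/2 = cos(kπ/155); k=1 gives ρ_J = 0.9997946.
√(1−ρ_J²) = |sin(π/155)| = 0.0202670
So ω* = 2/1.0202670 = 1.9602712 (Young).
ρ(B_{ω*}) = ω*−1 = 0.9602712
For 9 digits: m = 9·ln10 / (−ln 0.9602712) = 20.7233/0.0405395 = 511.188; round up → m = 512.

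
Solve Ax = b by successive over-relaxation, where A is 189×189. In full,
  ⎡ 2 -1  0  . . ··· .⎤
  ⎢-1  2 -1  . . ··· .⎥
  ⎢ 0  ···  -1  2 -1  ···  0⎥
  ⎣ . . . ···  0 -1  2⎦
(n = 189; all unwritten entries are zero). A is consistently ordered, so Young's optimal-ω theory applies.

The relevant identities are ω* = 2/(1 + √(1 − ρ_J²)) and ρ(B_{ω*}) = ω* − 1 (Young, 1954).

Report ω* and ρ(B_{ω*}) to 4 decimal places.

½·tridiag(1,0,1) at n=189: λ_k = cos(kπ/190); max |λ| at k=1 ⇒ ρ_J = cos(π/190) ≈ 0.9999.
root = sin(π/190) = 0.01653  (since 1−cos² = sin²).
So ω* = 2/1.01653 = 1.9675 (Young).
and ρ(B_{ω*}) = 1.9675 − 1 = 0.9675.

ω* = 1.9675, ρ_SOR = 0.9675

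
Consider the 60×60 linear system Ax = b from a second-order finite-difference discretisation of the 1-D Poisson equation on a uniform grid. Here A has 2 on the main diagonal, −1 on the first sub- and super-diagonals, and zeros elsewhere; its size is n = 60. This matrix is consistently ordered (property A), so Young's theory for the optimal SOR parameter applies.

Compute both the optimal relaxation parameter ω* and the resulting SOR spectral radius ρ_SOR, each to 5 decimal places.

B_J for the 60×60 system has eigenvalues cos(kπ/61); ρ_J = cos(π/61) = 0.99867.
root = sin(π/61) = 0.051479  (since 1−cos² = sin²).
ω* = 2 / (1 + 0.051479) = 2 / 1.051479 ≈ 1.90208.
[ρ_SOR] ω* − 1 = 0.90208.

ω* = 1.90208, ρ_SOR = 0.90208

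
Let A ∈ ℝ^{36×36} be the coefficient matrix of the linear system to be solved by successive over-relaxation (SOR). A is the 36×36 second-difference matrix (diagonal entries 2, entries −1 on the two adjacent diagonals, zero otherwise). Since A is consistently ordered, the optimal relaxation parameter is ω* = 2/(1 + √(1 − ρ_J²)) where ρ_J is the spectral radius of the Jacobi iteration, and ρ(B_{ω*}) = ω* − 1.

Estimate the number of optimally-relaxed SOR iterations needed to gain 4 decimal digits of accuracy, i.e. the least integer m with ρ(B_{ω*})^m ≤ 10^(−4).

B_J for the 36×36 system has eigenvalues cos(kπ/37); ρ_J = cos(π/37) = 0.9963975.
√(1 − cos²(π/37)) = sin(π/37) ≈ 0.0848059.
Then 2/(1+√(1−ρ_J²)) = 2/(1+0.0848059); ω* = 2/1.0848059 = 1.8436478.
ρ_SOR = ω* − 1 ≈ 0.8436478.
m ≥ 4·ln10 / (−ln 0.8436478) = 54.172; smallest integer m = 55.

m = 55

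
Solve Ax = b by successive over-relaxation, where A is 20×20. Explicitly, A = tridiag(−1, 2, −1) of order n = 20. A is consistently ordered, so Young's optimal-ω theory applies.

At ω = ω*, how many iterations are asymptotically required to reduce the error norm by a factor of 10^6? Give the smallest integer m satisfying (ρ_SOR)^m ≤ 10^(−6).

m = 47

B_J for the 20×20 system has eigenvalues cos(kπ/21); ρ_J = cos(π/21) = 0.9888308.
1 − cos²(π/21) = sin²(π/21) ⇒ √(1−ρ_J²) = sin(π/21) = 0.1490423.
[ω*] 2 ÷ (1 + 0.1490423) = 2 ÷ 1.1490423 = 1.7405800.
At ω = 1.7405800 every |λ(B_ω)| = ω−1, so ρ_SOR = 0.7405800.
ρ_SOR^m ≤ 10^(−6) ⇔ m ≥ 6·ln10/(−ln 0.7405800) = 13.8155/0.300322 = 46.002; m = ⌈46.002⌉ = 47.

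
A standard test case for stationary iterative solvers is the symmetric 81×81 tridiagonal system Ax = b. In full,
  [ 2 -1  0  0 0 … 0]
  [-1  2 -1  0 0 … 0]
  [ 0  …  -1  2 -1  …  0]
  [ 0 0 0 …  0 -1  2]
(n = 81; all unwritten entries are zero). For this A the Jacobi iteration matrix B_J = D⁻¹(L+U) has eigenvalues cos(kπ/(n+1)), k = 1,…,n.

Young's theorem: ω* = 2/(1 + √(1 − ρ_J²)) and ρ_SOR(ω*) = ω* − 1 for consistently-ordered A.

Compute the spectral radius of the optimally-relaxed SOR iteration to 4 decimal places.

ρ_SOR = 0.9262

ρ_J = max_k |cos(kπ/82)| = cos(π/82) = 0.9993
√(1−ρ_J²) simplifies to sin(π/82) = 0.03830.
Young: ω* = 2/(1+√(1−ρ_J²)) = 2/(1+0.03830) = 2/1.03830 = 1.9262.
and ρ(B_{ω*}) = 1.9262 − 1 = 0.9262.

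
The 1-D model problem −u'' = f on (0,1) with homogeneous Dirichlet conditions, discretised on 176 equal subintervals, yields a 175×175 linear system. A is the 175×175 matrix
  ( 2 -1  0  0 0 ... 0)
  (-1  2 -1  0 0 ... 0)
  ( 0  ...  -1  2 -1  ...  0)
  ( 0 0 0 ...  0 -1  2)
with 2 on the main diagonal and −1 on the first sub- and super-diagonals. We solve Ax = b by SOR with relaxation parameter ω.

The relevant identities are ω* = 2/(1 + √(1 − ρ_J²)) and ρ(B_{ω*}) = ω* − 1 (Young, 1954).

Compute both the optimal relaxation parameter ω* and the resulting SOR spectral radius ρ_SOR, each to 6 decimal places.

ω* = 1.964928, ρ_SOR = 0.964928

ρ_J = max_k |cos(kπ/176)| = cos(π/176) = 0.999841
1 − cos²(π/176) = sin²(π/176) ⇒ √(1−ρ_J²) = sin(π/176) = 0.0178490.
[ω*] 2 ÷ (1 + 0.0178490) = 2 ÷ 1.0178490 = 1.964928.
ρ_SOR = ω* − 1 ≈ 0.964928.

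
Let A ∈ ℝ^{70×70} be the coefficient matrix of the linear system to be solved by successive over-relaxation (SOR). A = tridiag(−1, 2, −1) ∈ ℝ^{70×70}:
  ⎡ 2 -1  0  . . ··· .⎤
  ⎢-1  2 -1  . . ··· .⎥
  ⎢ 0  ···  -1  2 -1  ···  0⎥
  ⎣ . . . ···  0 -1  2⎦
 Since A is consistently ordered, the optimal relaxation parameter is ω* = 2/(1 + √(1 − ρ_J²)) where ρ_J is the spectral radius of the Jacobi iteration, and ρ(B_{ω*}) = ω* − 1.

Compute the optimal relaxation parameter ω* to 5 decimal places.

spectrum of D⁻¹(L+U) = {cos(kπ/71) : 1≤k≤70}; ρ_J = cos(π/71) = 0.99902.
√(1 − cos²(π/71)) = sin(π/71) ≈ 0.044233.
Young: ω* = 2/(1+√(1−ρ_J²)) = 2/(1+0.044233) = 2/1.044233 = 1.91528.
ρ(B_{ω*}) = ω*−1 = 0.91528

ω* = 1.91528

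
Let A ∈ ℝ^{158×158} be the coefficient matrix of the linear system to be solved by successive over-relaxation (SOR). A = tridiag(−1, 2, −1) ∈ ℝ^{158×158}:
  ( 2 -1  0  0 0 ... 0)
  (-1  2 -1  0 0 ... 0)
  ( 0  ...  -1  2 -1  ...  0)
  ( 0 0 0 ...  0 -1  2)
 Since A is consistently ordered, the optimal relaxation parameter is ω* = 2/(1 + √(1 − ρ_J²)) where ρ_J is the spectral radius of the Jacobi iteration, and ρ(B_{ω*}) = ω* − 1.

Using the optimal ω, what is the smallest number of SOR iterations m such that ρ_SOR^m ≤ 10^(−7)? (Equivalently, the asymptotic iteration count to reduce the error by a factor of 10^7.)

B_J for the 158×158 system has eigenvalues cos(kπ/159); ρ_J = cos(π/159) = 0.9998048.
root = sin(π/159) = 0.0197572  (since 1−cos² = sin²).
[ω*] 2 ÷ (1 + 0.0197572) = 2 ÷ 1.0197572 = 1.9612512.
Hence ρ(B_{ω*}) = 1.9612512 − 1 = 0.9612512.
ρ_SOR^m ≤ 10^(−7) ⇔ m ≥ 7·ln10/(−ln 0.9612512) = 16.1181/0.0395195 = 407.852; m = ⌈407.852⌉ = 408.

m = 408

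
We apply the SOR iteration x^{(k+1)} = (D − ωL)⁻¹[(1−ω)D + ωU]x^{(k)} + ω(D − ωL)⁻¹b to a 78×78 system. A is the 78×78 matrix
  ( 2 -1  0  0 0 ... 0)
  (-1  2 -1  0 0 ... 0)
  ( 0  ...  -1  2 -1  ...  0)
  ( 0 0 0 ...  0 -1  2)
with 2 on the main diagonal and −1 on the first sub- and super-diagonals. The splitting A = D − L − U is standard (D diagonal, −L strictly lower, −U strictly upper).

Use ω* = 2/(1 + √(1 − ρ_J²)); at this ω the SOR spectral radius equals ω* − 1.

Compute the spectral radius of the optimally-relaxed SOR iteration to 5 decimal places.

spectrum of D⁻¹(L+U) = {cos(kπ/79) : 1≤k≤78}; ρ_J = cos(π/79) = 0.99921.
1 − cos²(π/79) = sin²(π/79) ⇒ √(1−ρ_J²) = sin(π/79) = 0.039757.
Then 2/(1+√(1−ρ_J²)) = 2/(1+0.039757); ω* = 2/1.039757 = 1.92353.
At ω = 1.92353 every |λ(B_ω)| = ω−1, so ρ_SOR = 0.92353.

ρ_SOR = 0.92353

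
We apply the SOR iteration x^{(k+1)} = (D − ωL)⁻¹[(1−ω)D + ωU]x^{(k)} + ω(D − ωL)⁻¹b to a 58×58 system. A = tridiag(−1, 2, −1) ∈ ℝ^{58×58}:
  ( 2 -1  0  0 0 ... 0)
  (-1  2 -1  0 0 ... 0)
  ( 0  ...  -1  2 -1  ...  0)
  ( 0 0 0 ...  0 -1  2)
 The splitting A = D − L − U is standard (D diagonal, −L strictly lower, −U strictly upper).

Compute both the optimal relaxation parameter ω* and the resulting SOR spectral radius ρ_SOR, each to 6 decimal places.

With n=58, ρ(Jacobi) = cos(π/59) = 0.998583.
√(1 − cos²(π/59)) = sin(π/59) ≈ 0.0532222.
Then 2/(1+√(1−ρ_J²)) = 2/(1+0.0532222); ω* = 2/1.0532222 = 1.898935.
and ρ(B_{ω*}) = 1.898935 − 1 = 0.898935.

ω* = 1.898935, ρ_SOR = 0.898935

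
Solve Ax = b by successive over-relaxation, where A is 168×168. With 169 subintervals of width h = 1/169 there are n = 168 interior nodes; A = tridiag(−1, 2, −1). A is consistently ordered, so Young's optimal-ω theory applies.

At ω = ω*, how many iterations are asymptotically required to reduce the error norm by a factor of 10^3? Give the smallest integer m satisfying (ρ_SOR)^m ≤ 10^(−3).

½·tridiag(1,0,1) at n=168: λ_k = cos(kπ/169); max |λ| at k=1 ⇒ ρ_J = cos(π/169) ≈ 0.9998272.
√(1 − cos²(π/169)) = sin(π/169) ≈ 0.0185882.
Young: ω* = 2/(1+√(1−ρ_J²)) = 2/(1+0.0185882) = 2/1.0185882 = 1.9635020.
ρ(B_{ω*}) = ω*−1 = 0.9635020
ρ_SOR^m ≤ 10^(−3) ⇔ m ≥ 3·ln10/(−ln 0.9635020) = 6.90776/0.0371807 = 185.789; m = ⌈185.789⌉ = 186.

m = 186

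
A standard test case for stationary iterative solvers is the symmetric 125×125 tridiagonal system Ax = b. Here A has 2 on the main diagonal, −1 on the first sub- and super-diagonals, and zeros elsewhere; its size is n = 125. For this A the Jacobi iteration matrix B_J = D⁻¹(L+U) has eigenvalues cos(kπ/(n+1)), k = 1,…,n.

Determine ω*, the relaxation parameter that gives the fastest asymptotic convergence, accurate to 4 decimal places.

ω* = 1.9514

With n=125, ρ(Jacobi) = cos(π/126) = 0.9997.
1 − cos²(π/126) = sin²(π/126) ⇒ √(1−ρ_J²) = sin(π/126) = 0.02493.
ω* = 2/(1 + 0.02493) = 2/1.02493 = 1.9514.
ρ_SOR = ω* − 1 = 1.9514 − 1 = 0.9514.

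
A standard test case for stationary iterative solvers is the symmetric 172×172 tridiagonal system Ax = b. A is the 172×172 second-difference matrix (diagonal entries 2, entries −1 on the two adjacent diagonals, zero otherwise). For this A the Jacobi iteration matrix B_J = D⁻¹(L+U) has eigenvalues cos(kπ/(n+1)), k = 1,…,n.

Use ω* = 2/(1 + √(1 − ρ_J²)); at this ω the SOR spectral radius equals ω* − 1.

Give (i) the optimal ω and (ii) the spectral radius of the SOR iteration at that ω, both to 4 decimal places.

ω* = 1.9643, ρ_SOR = 0.9643

ρ_J = max_k |cos(kπ/173)| = cos(π/173) = 0.9998
root = sin(π/173) = 0.01816  (since 1−cos² = sin²).
So ω* = 2/1.01816 = 1.9643 (Young).
ρ(B_{ω*}) = ω*−1 = 0.9643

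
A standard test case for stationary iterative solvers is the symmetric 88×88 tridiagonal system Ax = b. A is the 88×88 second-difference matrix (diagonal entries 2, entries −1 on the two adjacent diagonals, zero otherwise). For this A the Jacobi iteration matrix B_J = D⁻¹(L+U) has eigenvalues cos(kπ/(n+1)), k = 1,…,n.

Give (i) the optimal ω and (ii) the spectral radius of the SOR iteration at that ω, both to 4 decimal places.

With n=88, ρ(Jacobi) = cos(π/89) = 0.9994.
√(1−ρ_J²) simplifies to sin(π/89) = 0.03529.
ω* = 2 / (1 + 0.03529) = 2 / 1.03529 ≈ 1.9318.
[ρ_SOR] ω* − 1 = 0.9318.

ω* = 1.9318, ρ_SOR = 0.9318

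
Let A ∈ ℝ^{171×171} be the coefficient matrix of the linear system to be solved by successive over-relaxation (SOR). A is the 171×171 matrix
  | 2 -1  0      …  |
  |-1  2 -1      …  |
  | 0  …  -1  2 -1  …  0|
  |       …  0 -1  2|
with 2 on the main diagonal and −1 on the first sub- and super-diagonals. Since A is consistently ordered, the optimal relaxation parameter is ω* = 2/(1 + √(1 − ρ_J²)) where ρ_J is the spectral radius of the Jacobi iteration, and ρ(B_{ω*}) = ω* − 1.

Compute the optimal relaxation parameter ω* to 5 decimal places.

ρ_J = max_k |cos(kπ/172)| = cos(π/172) = 0.99983
1 − cos²(π/172) = sin²(π/172) ⇒ √(1−ρ_J²) = sin(π/172) = 0.018264.
Then 2/(1+√(1−ρ_J²)) = 2/(1+0.018264); ω* = 2/1.018264 = 1.96413.
ρ_SOR = ω* − 1 = 1.96413 − 1 = 0.96413.

ω* = 1.96413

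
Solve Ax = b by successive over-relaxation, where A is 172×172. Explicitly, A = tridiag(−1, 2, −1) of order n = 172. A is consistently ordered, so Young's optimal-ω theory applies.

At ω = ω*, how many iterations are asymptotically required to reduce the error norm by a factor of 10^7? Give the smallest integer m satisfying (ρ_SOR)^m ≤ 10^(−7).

[ρ_J] n=172: ρ(B_J) = cos(π/(n+1)) = cos(π/173) = 0.9998351.
root = sin(π/173) = 0.0181585  (since 1−cos² = sin²).
ω* = 2/(1 + 0.0181585) = 2/1.0181585 = 1.9643307.
[ρ_SOR] ω* − 1 = 0.9643307.
(0.9643307)^m ≤ 10^{−7}  ⇒  m·ln(0.9643307) ≤ −7·ln10  ⇒  m ≥ 443.768  ⇒  m = 444

m = 444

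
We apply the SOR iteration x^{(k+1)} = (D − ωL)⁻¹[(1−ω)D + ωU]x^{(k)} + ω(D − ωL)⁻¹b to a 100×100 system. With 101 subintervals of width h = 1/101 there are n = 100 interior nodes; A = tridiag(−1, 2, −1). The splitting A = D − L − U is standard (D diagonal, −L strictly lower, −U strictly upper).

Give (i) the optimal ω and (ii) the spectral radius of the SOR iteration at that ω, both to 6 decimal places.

B_J for the 100×100 system has eigenvalues cos(kπ/101); ρ_J = cos(π/101) = 0.999516.
root = sin(π/101) = 0.0310999  (since 1−cos² = sin²).
ω* = 2/(1+0.0310999) = 1.939676
ρ_SOR = ω* − 1 = 1.939676 − 1 = 0.939676.

ω* = 1.939676, ρ_SOR = 0.939676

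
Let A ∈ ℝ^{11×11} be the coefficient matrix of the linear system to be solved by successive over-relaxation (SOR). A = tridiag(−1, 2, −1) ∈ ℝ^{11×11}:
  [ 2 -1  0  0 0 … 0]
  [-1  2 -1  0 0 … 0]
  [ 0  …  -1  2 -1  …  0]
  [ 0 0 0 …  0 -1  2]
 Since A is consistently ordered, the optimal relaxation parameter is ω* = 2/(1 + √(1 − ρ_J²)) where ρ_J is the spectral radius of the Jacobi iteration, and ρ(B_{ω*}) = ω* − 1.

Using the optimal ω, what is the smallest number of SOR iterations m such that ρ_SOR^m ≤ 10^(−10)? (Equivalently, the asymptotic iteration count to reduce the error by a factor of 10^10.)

n=11: λ(B_J) = 1 − λ(A)/2 = cos(kπ/12); k=1 gives ρ_J = 0.9659258.
1 − cos²(π/12) = sin²(π/12) ⇒ √(1−ρ_J²) = sin(π/12) = 0.2588190.
So ω* = 2/1.2588190 = 1.5887908 (Young).
At ω = 1.5887908 every |λ(B_ω)| = ω−1, so ρ_SOR = 0.5887908.
Need (0.5887908)^m ≤ 10^(−10): m ≥ 10·ln10/|ln 0.5887908| = 23.0259/0.529684 = 43.471 ⇒ m = 44.

m = 44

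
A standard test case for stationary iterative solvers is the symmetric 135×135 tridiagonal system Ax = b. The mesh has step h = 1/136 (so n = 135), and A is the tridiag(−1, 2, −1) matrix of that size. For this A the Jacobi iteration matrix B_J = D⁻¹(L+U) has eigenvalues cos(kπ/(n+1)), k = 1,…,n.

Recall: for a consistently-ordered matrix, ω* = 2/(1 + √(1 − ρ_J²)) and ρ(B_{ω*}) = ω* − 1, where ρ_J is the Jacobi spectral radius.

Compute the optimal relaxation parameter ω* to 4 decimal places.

n=135: λ(B_J) = 1 − λ(A)/2 = cos(kπ/136); k=1 gives ρ_J = 0.9997.
1 − cos²(π/136) = sin²(π/136) ⇒ √(1−ρ_J²) = sin(π/136) = 0.02310.
ω* = 2/(1+0.02310) = 1.9548
and ρ(B_{ω*}) = 1.9548 − 1 = 0.9548.

ω* = 1.9548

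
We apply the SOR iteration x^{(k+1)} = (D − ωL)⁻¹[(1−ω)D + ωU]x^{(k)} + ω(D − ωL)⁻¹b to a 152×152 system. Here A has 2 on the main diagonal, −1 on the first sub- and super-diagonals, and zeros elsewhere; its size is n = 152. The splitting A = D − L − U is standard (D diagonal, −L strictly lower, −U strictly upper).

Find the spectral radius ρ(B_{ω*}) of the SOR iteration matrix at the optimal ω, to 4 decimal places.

spectrum of D⁻¹(L+U) = {cos(kπ/153) : 1≤k≤152}; ρ_J = cos(π/153) = 0.9998.
1 − cos²(π/153) = sin²(π/153) ⇒ √(1−ρ_J²) = sin(π/153) = 0.02053.
Young: ω* = 2/(1+√(1−ρ_J²)) = 2/(1+0.02053) = 2/1.02053 = 1.9598.
ρ_SOR = ω* − 1 ≈ 0.9598.

ρ_SOR = 0.9598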